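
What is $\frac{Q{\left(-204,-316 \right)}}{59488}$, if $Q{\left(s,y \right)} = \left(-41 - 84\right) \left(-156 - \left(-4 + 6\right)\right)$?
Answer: $\frac{9875}{29744} \approx 0.332$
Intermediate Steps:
$Q{\left(s,y \right)} = 19750$ ($Q{\left(s,y \right)} = - 125 \left(-156 - 2\right) = \left(-125\right) \left(-158\right) = 19750$)
$\frac{Q{\left(-204,-316 \right)}}{59488} = \frac{19750}{59488} = 19750 \cdot \frac{1}{59488} = \frac{9875}{29744}$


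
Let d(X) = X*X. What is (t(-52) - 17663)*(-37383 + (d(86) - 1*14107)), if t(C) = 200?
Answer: 770013522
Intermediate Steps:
d(X) = X²
(t(-52) - 17663)*(-37383 + (d(86) - 1*14107)) = (200 - 17663)*(-37383 + (86² - 1*14107)) = -17463*(-37383 + (7396 - 14107)) = -17463*(-37383 - 6711) = -17463*(-44094) = 770013522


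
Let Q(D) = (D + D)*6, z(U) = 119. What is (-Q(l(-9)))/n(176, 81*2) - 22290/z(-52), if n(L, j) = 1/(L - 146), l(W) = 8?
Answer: -365010/119 ≈ -3067.3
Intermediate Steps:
n(L, j) = 1/(-146 + L)
Q(D) = 12*D (Q(D) = (2*D)*6 = 12*D)
(-Q(l(-9)))/n(176, 81*2) - 22290/z(-52) = (-12*8)/(1/(-146 + 176)) - 22290/119 = (-1*96)/(1/30) - 22290*1/119 = -96/1/30 - 22290/119 = -96*30 - 22290/119 = -2880 - 22290/119 = -365010/119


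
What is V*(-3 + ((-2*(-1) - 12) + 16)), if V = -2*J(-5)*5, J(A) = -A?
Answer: -150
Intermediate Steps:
V = -50 (V = -(-2)*(-5)*5 = -2*5*5 = -10*5 = -50)
V*(-3 + ((-2*(-1) - 12) + 16)) = -50*(-3 + ((-2*(-1) - 12) + 16)) = -50*(-3 + ((2 - 12) + 16)) = -50*(-3 + (-10 + 16)) = -50*(-3 + 6) = -50*3 = -150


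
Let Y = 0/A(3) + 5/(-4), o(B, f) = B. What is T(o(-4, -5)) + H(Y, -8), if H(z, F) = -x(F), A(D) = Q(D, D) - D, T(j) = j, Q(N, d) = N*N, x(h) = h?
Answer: 4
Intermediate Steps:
Q(N, d) = N²
A(D) = D² - D
Y = -5/4 (Y = 0/((3*(-1 + 3))) + 5/(-4) = 0/((3*2)) + 5*(-¼) = 0/6 - 5/4 = 0*(⅙) - 5/4 = 0 - 5/4 = -5/4 ≈ -1.2500)
H(z, F) = -F
T(o(-4, -5)) + H(Y, -8) = -4 - 1*(-8) = -4 + 8 = 4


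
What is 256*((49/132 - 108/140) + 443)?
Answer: 130867904/1155 ≈ 1.1331e+5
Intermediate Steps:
256*((49/132 - 108/140) + 443) = 256*((49*(1/132) - 108*1/140) + 443) = 256*((49/132 - 27/35) + 443) = 256*(-1849/4620 + 443) = 256*(2044811/4620) = 130867904/1155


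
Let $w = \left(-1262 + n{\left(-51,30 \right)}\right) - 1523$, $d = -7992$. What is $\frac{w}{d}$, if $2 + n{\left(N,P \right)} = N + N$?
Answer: $\frac{107}{296} \approx 0.36149$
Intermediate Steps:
$n{\left(N,P \right)} = -2 + 2 N$ ($n{\left(N,P \right)} = -2 + \left(N + N\right) = -2 + 2 N$)
$w = -2889$ ($w = \left(-1262 + \left(-2 + 2 \left(-51\right)\right)\right) - 1523 = \left(-1262 - 104\right) - 1523 = -1366 - 1523 = -2889$)
$\frac{w}{d} = - \frac{2889}{-7992} = \left(-2889\right) \left(- \frac{1}{7992}\right) = \frac{107}{296}$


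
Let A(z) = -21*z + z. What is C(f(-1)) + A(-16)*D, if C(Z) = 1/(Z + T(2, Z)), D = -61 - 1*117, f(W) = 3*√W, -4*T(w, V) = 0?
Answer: -56960 - I/3 ≈ -56960.0 - 0.33333*I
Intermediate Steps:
T(w, V) = 0 (T(w, V) = -¼*0 = 0)
A(z) = -20*z
D = -178 (D = -61 - 117 = -178)
C(Z) = 1/Z (C(Z) = 1/(Z + 0) = 1/Z)
C(f(-1)) + A(-16)*D = 1/(3*√(-1)) - 20*(-16)*(-178) = 1/(3*I) + 320*(-178) = -I/3 - 56960 = -56960 - I/3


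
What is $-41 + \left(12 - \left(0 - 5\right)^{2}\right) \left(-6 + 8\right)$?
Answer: $-67$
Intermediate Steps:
$-41 + \left(12 - \left(0 - 5\right)^{2}\right) \left(-6 + 8\right) = -41 + \left(12 - \left(-5\right)^{2}\right) 2 = -41 + \left(12 - 25\right) 2 = -41 - 26 = -67$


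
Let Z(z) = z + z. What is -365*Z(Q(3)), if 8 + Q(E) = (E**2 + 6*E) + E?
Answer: -16060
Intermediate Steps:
Q(E) = -8 + E**2 + 7*E (Q(E) = -8 + ((E**2 + 6*E) + E) = -8 + (E**2 + 7*E) = -8 + E**2 + 7*E)
Z(z) = 2*z
-365*Z(Q(3)) = -730*(-8 + 3**2 + 7*3) = -730*(-8 + 9 + 21) = -730*22 = -365*44 = -16060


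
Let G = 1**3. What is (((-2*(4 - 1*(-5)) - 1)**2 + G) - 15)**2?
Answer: 120409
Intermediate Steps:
G = 1
(((-2*(4 - 1*(-5)) - 1)**2 + G) - 15)**2 = (((-2*(4 - 1*(-5)) - 1)**2 + 1) - 15)**2 = (((-2*(4 + 5) - 1)**2 + 1) - 15)**2 = (((-2*9 - 1)**2 + 1) - 15)**2 = (((-18 - 1)**2 + 1) - 15)**2 = (((-19)**2 + 1) - 15)**2 = ((361 + 1) - 15)**2 = (362 - 15)**2 = 347**2 = 120409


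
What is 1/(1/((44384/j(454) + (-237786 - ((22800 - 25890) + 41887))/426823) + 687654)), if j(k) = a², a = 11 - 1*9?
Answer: 298242294667/426823 ≈ 6.9875e+5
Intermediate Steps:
a = 2 (a = 11 - 9 = 2)
j(k) = 4 (j(k) = 2² = 4)
1/(1/((44384/j(454) + (-237786 - ((22800 - 25890) + 41887))/426823) + 687654)) = 1/(1/((44384/4 + (-237786 - ((22800 - 25890) + 41887))/426823) + 687654)) = 1/(1/((44384*(¼) + (-237786 - (-3090 + 41887))*(1/426823)) + 687654)) = 1/(1/((11096 + (-237786 - 1*38797)*(1/426823)) + 687654)) = 1/(1/((11096 + (-237786 - 38797)*(1/426823)) + 687654)) = 1/(1/((11096 - 276583*1/426823) + 687654)) = 1/(1/((11096 - 276583/426823) + 687654)) = 1/(1/(4735751425/426823 + 687654)) = 1/(1/(298242294667/426823)) = 1/(426823/298242294667) = 298242294667/426823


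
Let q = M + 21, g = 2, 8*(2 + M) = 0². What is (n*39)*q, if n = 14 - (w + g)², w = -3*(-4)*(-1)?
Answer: -63726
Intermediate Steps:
M = -2 (M = -2 + (⅛)*0² = -2 + (⅛)*0 = -2 + 0 = -2)
q = 19 (q = -2 + 21 = 19)
w = -12 (w = 12*(-1) = -12)
n = -86 (n = 14 - (-12 + 2)² = 14 - 1*(-10)² = 14 - 1*100 = 14 - 100 = -86)
(n*39)*q = -86*39*19 = -3354*19 = -63726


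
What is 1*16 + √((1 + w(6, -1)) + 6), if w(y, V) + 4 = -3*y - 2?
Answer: 16 + I*√17 ≈ 16.0 + 4.1231*I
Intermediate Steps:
w(y, V) = -6 - 3*y (w(y, V) = -4 + (-3*y - 2) = -4 + (-2 - 3*y) = -6 - 3*y)
1*16 + √((1 + w(6, -1)) + 6) = 1*16 + √((1 + (-6 - 3*6)) + 6) = 16 + √((1 + (-6 - 18)) + 6) = 16 + √((1 - 24) + 6) = 16 + √(-23 + 6) = 16 + √(-17) = 16 + I*√17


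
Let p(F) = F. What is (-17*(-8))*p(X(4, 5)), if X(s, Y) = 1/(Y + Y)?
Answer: 68/5 ≈ 13.600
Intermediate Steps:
X(s, Y) = 1/(2*Y)
(-17*(-8))*p(X(4, 5)) = (-17*(-8))*((1/2)/5) = 136*((1/2)*(1/5)) = 136*(1/10) = 68/5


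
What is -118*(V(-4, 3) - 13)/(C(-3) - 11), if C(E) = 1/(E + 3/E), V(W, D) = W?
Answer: -8024/45 ≈ -178.31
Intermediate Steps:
-118*(V(-4, 3) - 13)/(C(-3) - 11) = -118*(-4 - 13)/(-3/(3 + (-3)²) - 11) = -(-2006)/(-3/(3 + 9) - 11) = -(-2006)/(-3/12 - 11) = -(-2006)/(-3*1/12 - 11) = -(-2006)/(-¼ - 11) = -(-2006)/(-45/4) = -(-2006)*(-4)/45 = -118*68/45 = -8024/45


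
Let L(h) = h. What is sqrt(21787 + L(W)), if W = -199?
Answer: 2*sqrt(5397) ≈ 146.93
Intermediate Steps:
sqrt(21787 + L(W)) = sqrt(21787 - 199) = sqrt(21588) = 2*sqrt(5397)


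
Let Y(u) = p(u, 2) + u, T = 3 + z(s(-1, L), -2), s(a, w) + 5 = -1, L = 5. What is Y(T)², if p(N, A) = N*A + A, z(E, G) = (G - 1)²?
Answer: 1444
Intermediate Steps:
s(a, w) = -6 (s(a, w) = -5 - 1 = -6)
z(E, G) = (-1 + G)²
p(N, A) = A + A*N (p(N, A) = A*N + A = A + A*N)
T = 12 (T = 3 + (-1 - 2)² = 3 + (-3)² = 3 + 9 = 12)
Y(u) = 2 + 3*u (Y(u) = 2*(1 + u) + u = (2 + 2*u) + u = 2 + 3*u)
Y(T)² = (2 + 3*12)² = (2 + 36)² = 38² = 1444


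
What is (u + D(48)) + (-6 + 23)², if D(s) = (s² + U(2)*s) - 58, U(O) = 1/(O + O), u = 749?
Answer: 3296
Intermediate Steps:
U(O) = 1/(2*O)
D(s) = -58 + s² + s/4 (D(s) = (s² + ((½)/2)*s) - 58 = (s² + ((½)*(½))*s) - 58 = (s² + s/4) - 58 = -58 + s² + s/4)
(u + D(48)) + (-6 + 23)² = (749 + (-58 + 48² + (¼)*48)) + (-6 + 23)² = (749 + (-58 + 2304 + 12)) + 17² = (749 + 2258) + 289 = 3007 + 289 = 3296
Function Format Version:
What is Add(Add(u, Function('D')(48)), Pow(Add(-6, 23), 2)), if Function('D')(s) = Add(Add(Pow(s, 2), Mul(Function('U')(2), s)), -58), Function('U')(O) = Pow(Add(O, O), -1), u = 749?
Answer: 3296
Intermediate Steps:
Function('U')(O) = Mul(Rational(1, 2), Pow(O, -1)) (Function('U')(O) = Pow(Mul(2, O), -1) = Mul(Rational(1, 2), Pow(O, -1)))
Function('D')(s) = Add(-58, Pow(s, 2), Mul(Rational(1, 4), s)) (Function('D')(s) = Add(Add(Pow(s, 2), Mul(Mul(Rational(1, 2), Pow(2, -1)), s)), -58) = Add(Add(Pow(s, 2), Mul(Mul(Rational(1, 2), Rational(1, 2)), s)), -58) = Add(Add(Pow(s, 2), Mul(Rational(1, 4), s)), -58) = Add(-58, Pow(s, 2), Mul(Rational(1, 4), s)))
Add(Add(u, Function('D')(48)), Pow(Add(-6, 23), 2)) = Add(Add(749, Add(-58, Pow(48, 2), Mul(Rational(1, 4), 48))), Pow(Add(-6, 23), 2)) = Add(Add(749, Add(-58, 2304, 12)), Pow(17, 2)) = Add(Add(749, 2258), 289) = Add(3007, 289) = 3296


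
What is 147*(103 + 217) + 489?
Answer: 47529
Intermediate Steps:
147*(103 + 217) + 489 = 147*320 + 489 = 47040 + 489 = 47529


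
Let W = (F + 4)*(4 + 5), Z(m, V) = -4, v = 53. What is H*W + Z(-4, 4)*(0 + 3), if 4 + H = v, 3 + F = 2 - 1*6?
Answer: -1335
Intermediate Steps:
F = -7 (F = -3 + (2 - 1*6) = -3 + (2 - 6) = -3 - 4 = -7)
H = 49 (H = -4 + 53 = 49)
W = -27 (W = (-7 + 4)*(4 + 5) = -3*9 = -27)
H*W + Z(-4, 4)*(0 + 3) = 49*(-27) - 4*(0 + 3) = -1323 - 4*3 = -1323 - 12 = -1335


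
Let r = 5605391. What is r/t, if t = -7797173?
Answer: -5605391/7797173 ≈ -0.71890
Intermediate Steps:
r/t = 5605391/(-7797173) = 5605391*(-1/7797173) = -5605391/7797173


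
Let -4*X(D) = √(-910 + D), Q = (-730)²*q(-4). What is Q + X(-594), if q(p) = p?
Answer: -2131600 - I*√94 ≈ -2.1316e+6 - 9.6954*I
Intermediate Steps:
Q = -2131600 (Q = (-730)²*(-4) = 532900*(-4) = -2131600)
X(D) = -√(-910 + D)/4
Q + X(-594) = -2131600 - √(-910 - 594)/4 = -2131600 - I*√94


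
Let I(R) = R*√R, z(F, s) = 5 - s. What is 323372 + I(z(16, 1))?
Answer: 323380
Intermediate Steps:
I(R) = R^(3/2)
323372 + I(z(16, 1)) = 323372 + (5 - 1*1)^(3/2) = 323372 + (5 - 1)^(3/2) = 323372 + 4^(3/2) = 323372 + 8 = 323380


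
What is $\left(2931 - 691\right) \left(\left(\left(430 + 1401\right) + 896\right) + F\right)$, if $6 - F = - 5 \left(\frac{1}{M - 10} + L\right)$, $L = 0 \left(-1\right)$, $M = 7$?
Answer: $\frac{18354560}{3} \approx 6.1182 \cdot 10^{6}$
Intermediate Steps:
$L = 0$
$F = \frac{13}{3}$ ($F = 6 - - 5 \left(\frac{1}{7 - 10} + 0\right) = 6 - - 5 \left(\frac{1}{-3} + 0\right) = 6 - - 5 \left(- \frac{1}{3} + 0\right) = 6 - \left(-5\right) \left(- \frac{1}{3}\right) = 6 - \frac{5}{3} = \frac{13}{3} \approx 4.3333$)
$\left(2931 - 691\right) \left(\left(\left(430 + 1401\right) + 896\right) + F\right) = \left(2931 - 691\right) \left(\left(\left(430 + 1401\right) + 896\right) + \frac{13}{3}\right) = 2240 \left(\left(1831 + 896\right) + \frac{13}{3}\right) = 2240 \left(2727 + \frac{13}{3}\right) = 2240 \cdot \frac{8194}{3} = \frac{18354560}{3}$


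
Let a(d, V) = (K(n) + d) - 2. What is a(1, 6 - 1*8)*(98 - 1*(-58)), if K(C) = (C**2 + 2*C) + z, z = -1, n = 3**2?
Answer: 15132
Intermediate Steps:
n = 9
K(C) = -1 + C**2 + 2*C (K(C) = (C**2 + 2*C) - 1 = -1 + C**2 + 2*C)
a(d, V) = 96 + d (a(d, V) = ((-1 + 9**2 + 2*9) + d) - 2 = ((-1 + 81 + 18) + d) - 2 = (98 + d) - 2 = 96 + d)
a(1, 6 - 1*8)*(98 - 1*(-58)) = (96 + 1)*(98 - 1*(-58)) = 97*(98 + 58) = 97*156 = 15132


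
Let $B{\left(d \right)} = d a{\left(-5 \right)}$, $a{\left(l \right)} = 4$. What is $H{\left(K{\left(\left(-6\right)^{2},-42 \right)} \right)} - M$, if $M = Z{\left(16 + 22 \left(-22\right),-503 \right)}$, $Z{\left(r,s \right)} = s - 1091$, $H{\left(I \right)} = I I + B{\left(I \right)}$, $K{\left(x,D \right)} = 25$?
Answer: $2319$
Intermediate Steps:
$B{\left(d \right)} = 4 d$ ($B{\left(d \right)} = d 4 = 4 d$)
$H{\left(I \right)} = I^{2} + 4 I$ ($H{\left(I \right)} = I I + 4 I = I^{2} + 4 I$)
$Z{\left(r,s \right)} = -1091 + s$
$M = -1594$ ($M = -1091 - 503 = -1594$)
$H{\left(K{\left(\left(-6\right)^{2},-42 \right)} \right)} - M = 25 \left(4 + 25\right) - -1594 = 25 \cdot 29 + 1594 = 725 + 1594 = 2319$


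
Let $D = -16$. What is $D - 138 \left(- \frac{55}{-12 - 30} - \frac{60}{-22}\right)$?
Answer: $- \frac{44127}{77} \approx -573.08$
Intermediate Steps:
$D - 138 \left(- \frac{55}{-12 - 30} - \frac{60}{-22}\right) = -16 - 138 \left(- \frac{55}{-12 - 30} - \frac{60}{-22}\right) = -16 - 138 \left(- \frac{55}{-42} - - \frac{30}{11}\right) = -16 - 138 \left(\left(-55\right) \left(- \frac{1}{42}\right) + \frac{30}{11}\right) = -16 - 138 \left(\frac{55}{42} + \frac{30}{11}\right) = -16 - \frac{42895}{77} = - \frac{44127}{77}$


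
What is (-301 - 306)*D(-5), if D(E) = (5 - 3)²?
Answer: -2428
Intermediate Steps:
D(E) = 4 (D(E) = 2² = 4)
(-301 - 306)*D(-5) = (-301 - 306)*4 = -607*4 = -2428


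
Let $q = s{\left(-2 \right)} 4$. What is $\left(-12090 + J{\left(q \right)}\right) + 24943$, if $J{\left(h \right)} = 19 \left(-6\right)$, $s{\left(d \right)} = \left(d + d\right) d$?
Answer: $12739$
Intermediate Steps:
$s{\left(d \right)} = 2 d^{2}$ ($s{\left(d \right)} = 2 d d = 2 d^{2}$)
$q = 32$ ($q = 2 \left(-2\right)^{2} \cdot 4 = 2 \cdot 4 \cdot 4 = 8 \cdot 4 = 32$)
$J{\left(h \right)} = -114$
$\left(-12090 + J{\left(q \right)}\right) + 24943 = \left(-12090 - 114\right) + 24943 = -12204 + 24943 = 12739$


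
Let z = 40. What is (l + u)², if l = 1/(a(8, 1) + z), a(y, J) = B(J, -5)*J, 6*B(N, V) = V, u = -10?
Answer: 5494336/55225 ≈ 99.490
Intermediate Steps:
B(N, V) = V/6
a(y, J) = -5*J/6 (a(y, J) = ((⅙)*(-5))*J = -5*J/6)
l = 6/235 (l = 1/(-⅚*1 + 40) = 1/(-⅚ + 40) = 1/(235/6) = 6/235 ≈ 0.025532)
(l + u)² = (6/235 - 10)² = (-2344/235)² = 5494336/55225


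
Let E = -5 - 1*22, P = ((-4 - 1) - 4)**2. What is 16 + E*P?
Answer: -2171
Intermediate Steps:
P = 81 (P = (-5 - 4)**2 = (-9)**2 = 81)
E = -27 (E = -5 - 22 = -27)
16 + E*P = 16 - 27*81 = 16 - 2187 = -2171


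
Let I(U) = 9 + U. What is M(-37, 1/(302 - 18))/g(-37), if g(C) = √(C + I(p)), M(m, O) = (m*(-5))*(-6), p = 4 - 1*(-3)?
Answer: 370*I*√21/7 ≈ 242.22*I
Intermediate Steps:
p = 7 (p = 4 + 3 = 7)
M(m, O) = 30*m (M(m, O) = -5*m*(-6) = 30*m)
g(C) = √(16 + C) (g(C) = √(C + (9 + 7)) = √(C + 16) = √(16 + C))
M(-37, 1/(302 - 18))/g(-37) = (30*(-37))/(√(16 - 37)) = -1110*(-I*√21/21) = -(-370)*I*√21/7 = 370*I*√21/7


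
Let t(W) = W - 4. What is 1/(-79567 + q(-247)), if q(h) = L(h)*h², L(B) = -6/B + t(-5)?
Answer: -1/627166 ≈ -1.5945e-6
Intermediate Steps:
t(W) = -4 + W
L(B) = -9 - 6/B (L(B) = -6/B + (-4 - 5) = -6/B - 9 = -9 - 6/B)
q(h) = h²*(-9 - 6/h) (q(h) = (-9 - 6/h)*h² = h²*(-9 - 6/h))
1/(-79567 + q(-247)) = 1/(-79567 - 3*(-247)*(2 + 3*(-247))) = 1/(-79567 - 3*(-247)*(2 - 741)) = 1/(-79567 - 3*(-247)*(-739)) = 1/(-79567 - 547599) = 1/(-627166) = -1/627166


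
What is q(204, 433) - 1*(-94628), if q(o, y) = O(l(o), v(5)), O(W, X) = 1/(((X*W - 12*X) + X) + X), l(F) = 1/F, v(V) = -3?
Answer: 192946560/2039 ≈ 94628.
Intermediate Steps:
O(W, X) = 1/(-10*X + W*X) (O(W, X) = 1/(((W*X - 12*X) + X) + X) = 1/(((-12*X + W*X) + X) + X) = 1/((-11*X + W*X) + X) = 1/(-10*X + W*X))
q(o, y) = -1/(3*(-10 + 1/o)) (q(o, y) = 1/((-3)*(-10 + 1/o)) = -1/(3*(-10 + 1/o)))
q(204, 433) - 1*(-94628) = (⅓)*204/(-1 + 10*204) - 1*(-94628) = (⅓)*204/(-1 + 2040) + 94628 = (⅓)*204/2039 + 94628 = (⅓)*204*(1/2039) + 94628 = 68/2039 + 94628 = 192946560/2039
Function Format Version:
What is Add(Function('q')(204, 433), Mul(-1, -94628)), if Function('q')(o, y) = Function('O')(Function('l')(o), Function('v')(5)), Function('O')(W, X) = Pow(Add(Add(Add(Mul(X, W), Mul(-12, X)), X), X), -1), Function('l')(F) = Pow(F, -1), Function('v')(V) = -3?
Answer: Rational(192946560, 2039) ≈ 94628.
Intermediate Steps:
Function('O')(W, X) = Pow(Add(Mul(-10, X), Mul(W, X)), -1) (Function('O')(W, X) = Pow(Add(Add(Add(Mul(W, X), Mul(-12, X)), X), X), -1) = Pow(Add(Add(Add(Mul(-12, X), Mul(W, X)), X), X), -1) = Pow(Add(Add(Mul(-11, X), Mul(W, X)), X), -1) = Pow(Add(Mul(-10, X), Mul(W, X)), -1))
Function('q')(o, y) = Mul(Rational(-1, 3), Pow(Add(-10, Pow(o, -1)), -1)) (Function('q')(o, y) = Mul(Pow(-3, -1), Pow(Add(-10, Pow(o, -1)), -1)) = Mul(Rational(-1, 3), Pow(Add(-10, Pow(o, -1)), -1)))
Add(Function('q')(204, 433), Mul(-1, -94628)) = Add(Mul(Rational(1, 3), 204, Pow(Add(-1, Mul(10, 204)), -1)), Mul(-1, -94628)) = Add(Mul(Rational(1, 3), 204, Pow(Add(-1, 2040), -1)), 94628) = Add(Mul(Rational(1, 3), 204, Pow(2039, -1)), 94628) = Add(Mul(Rational(1, 3), 204, Rational(1, 2039)), 94628) = Add(Rational(68, 2039), 94628) = Rational(192946560, 2039)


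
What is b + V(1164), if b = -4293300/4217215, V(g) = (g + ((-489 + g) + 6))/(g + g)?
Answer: -147602715/654511768 ≈ -0.22552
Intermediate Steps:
V(g) = (-483 + 2*g)/(2*g) (V(g) = (g + (-483 + g))/((2*g)) = (-483 + 2*g)*(1/(2*g)) = (-483 + 2*g)/(2*g))
b = -858660/843443 (b = -4293300*1/4217215 = -858660/843443 ≈ -1.0180)
b + V(1164) = -858660/843443 + (-483/2 + 1164)/1164 = -858660/843443 + (1/1164)*(1845/2) = -858660/843443 + 615/776 = -147602715/654511768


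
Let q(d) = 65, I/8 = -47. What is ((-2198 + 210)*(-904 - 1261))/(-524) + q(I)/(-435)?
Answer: -93614138/11397 ≈ -8213.9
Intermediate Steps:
I = -376 (I = 8*(-47) = -376)
((-2198 + 210)*(-904 - 1261))/(-524) + q(I)/(-435) = ((-2198 + 210)*(-904 - 1261))/(-524) + 65/(-435) = -1988*(-2165)*(-1/524) + 65*(-1/435) = 4304020*(-1/524) - 13/87 = -1076005/131 - 13/87 = -93614138/11397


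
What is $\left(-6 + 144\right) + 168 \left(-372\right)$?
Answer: $-62358$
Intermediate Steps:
$\left(-6 + 144\right) + 168 \left(-372\right) = 138 - 62496 = -62358$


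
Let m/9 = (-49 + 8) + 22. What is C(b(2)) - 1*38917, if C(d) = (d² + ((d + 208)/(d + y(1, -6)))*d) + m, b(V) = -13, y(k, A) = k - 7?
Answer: -736926/19 ≈ -38786.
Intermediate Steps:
y(k, A) = -7 + k
m = -171 (m = 9*((-49 + 8) + 22) = 9*(-41 + 22) = 9*(-19) = -171)
C(d) = -171 + d² + d*(208 + d)/(-6 + d) (C(d) = (d² + ((d + 208)/(d + (-7 + 1)))*d) - 171 = (d² + ((208 + d)/(d - 6))*d) - 171 = (d² + ((208 + d)/(-6 + d))*d) - 171 = (d² + d*(208 + d)/(-6 + d)) - 171 = -171 + d² + d*(208 + d)/(-6 + d))
C(b(2)) - 1*38917 = (1026 + (-13)³ - 5*(-13)² + 37*(-13))/(-6 - 13) - 1*38917 = (1026 - 2197 - 5*169 - 481)/(-19) - 38917 = -(1026 - 2197 - 845 - 481)/19 - 38917 = -1/19*(-2497) - 38917 = 2497/19 - 38917 = -736926/19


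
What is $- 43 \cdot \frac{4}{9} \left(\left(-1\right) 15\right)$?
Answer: $\frac{860}{3} \approx 286.67$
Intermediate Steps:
$- 43 \cdot \frac{4}{9} \left(\left(-1\right) 15\right) = - 43 \cdot 4 \cdot \frac{1}{9} \left(-15\right) = \left(-43\right) \frac{4}{9} \left(-15\right) = \left(- \frac{172}{9}\right) \left(-15\right) = \frac{860}{3}$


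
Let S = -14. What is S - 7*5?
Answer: -49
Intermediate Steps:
S - 7*5 = -14 - 7*5 = -14 - 35 = -49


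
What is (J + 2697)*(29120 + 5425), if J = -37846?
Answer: -1214222205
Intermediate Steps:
(J + 2697)*(29120 + 5425) = (-37846 + 2697)*(29120 + 5425) = -35149*34545 = -1214222205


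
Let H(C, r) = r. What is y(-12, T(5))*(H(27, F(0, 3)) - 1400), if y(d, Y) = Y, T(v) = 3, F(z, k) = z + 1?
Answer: -4197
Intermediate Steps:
F(z, k) = 1 + z
y(-12, T(5))*(H(27, F(0, 3)) - 1400) = 3*((1 + 0) - 1400) = 3*(1 - 1400) = 3*(-1399) = -4197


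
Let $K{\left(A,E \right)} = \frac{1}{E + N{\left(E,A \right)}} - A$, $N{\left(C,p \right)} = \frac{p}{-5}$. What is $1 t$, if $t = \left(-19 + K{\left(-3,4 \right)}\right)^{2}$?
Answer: $\frac{131769}{529} \approx 249.09$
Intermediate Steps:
$N{\left(C,p \right)} = - \frac{p}{5}$ ($N{\left(C,p \right)} = p \left(- \frac{1}{5}\right) = - \frac{p}{5}$)
$K{\left(A,E \right)} = \frac{1}{E - \frac{A}{5}} - A$
$t = \frac{131769}{529}$ ($t = \left(-19 + \frac{-5 - \left(-3\right)^{2} + 5 \left(-3\right) 4}{-3 - 20}\right)^{2} = \left(-19 + \frac{-5 - 9 - 60}{-3 - 20}\right)^{2} = \left(-19 + \frac{-5 - 9 - 60}{-23}\right)^{2} = \left(-19 - - \frac{74}{23}\right)^{2} = \left(-19 + \frac{74}{23}\right)^{2} = \left(- \frac{363}{23}\right)^{2} = \frac{131769}{529} \approx 249.09$)
$1 t = 1 \cdot \frac{131769}{529} = \frac{131769}{529}$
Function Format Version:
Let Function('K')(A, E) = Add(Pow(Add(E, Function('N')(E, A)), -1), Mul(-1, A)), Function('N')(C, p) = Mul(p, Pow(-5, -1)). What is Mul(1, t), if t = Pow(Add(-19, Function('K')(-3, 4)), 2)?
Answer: Rational(131769, 529) ≈ 249.09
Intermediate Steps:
Function('N')(C, p) = Mul(Rational(-1, 5), p) (Function('N')(C, p) = Mul(p, Rational(-1, 5)) = Mul(Rational(-1, 5), p))
Function('K')(A, E) = Add(Pow(Add(E, Mul(Rational(-1, 5), A)), -1), Mul(-1, A))
t = Rational(131769, 529) (t = Pow(Add(-19, Mul(Pow(Add(-3, Mul(-5, 4)), -1), Add(-5, Mul(-1, Pow(-3, 2)), Mul(5, -3, 4)))), 2) = Pow(Add(-19, Mul(Pow(Add(-3, -20), -1), Add(-5, Mul(-1, 9), -60))), 2) = Pow(Add(-19, Mul(Pow(-23, -1), Add(-5, -9, -60))), 2) = Pow(Add(-19, Mul(Rational(-1, 23), -74)), 2) = Pow(Add(-19, Rational(74, 23)), 2) = Pow(Rational(-363, 23), 2) = Rational(131769, 529) ≈ 249.09)
Mul(1, t) = Mul(1, Rational(131769, 529)) = Rational(131769, 529)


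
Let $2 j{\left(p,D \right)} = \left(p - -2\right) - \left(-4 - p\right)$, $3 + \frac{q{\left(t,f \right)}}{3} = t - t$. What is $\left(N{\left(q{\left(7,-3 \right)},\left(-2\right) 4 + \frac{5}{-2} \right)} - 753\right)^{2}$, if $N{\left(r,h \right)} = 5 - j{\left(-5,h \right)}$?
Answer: $556516$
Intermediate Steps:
$q{\left(t,f \right)} = -9$ ($q{\left(t,f \right)} = -9 + 3 \left(t - t\right) = -9 + 3 \cdot 0 = -9 + 0 = -9$)
$j{\left(p,D \right)} = 3 + p$ ($j{\left(p,D \right)} = \frac{\left(p - -2\right) - \left(-4 - p\right)}{2} = \frac{\left(p + 2\right) + \left(4 + p\right)}{2} = \frac{\left(2 + p\right) + \left(4 + p\right)}{2} = \frac{6 + 2 p}{2} = 3 + p$)
$N{\left(r,h \right)} = 7$ ($N{\left(r,h \right)} = 5 - \left(3 - 5\right) = 5 - -2 = 5 + 2 = 7$)
$\left(N{\left(q{\left(7,-3 \right)},\left(-2\right) 4 + \frac{5}{-2} \right)} - 753\right)^{2} = \left(7 - 753\right)^{2} = \left(-746\right)^{2} = 556516$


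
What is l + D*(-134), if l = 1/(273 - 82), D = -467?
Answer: 11952399/191 ≈ 62578.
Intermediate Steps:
l = 1/191 ≈ 0.0052356
l + D*(-134) = 1/191 - 467*(-134) = 1/191 + 62578 = 11952399/191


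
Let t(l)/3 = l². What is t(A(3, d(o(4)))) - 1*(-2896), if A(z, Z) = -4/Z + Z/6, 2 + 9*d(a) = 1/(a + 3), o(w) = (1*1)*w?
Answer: 32351823841/8049132 ≈ 4019.3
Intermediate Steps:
o(w) = w (o(w) = 1*w = w)
d(a) = -2/9 + 1/(9*(3 + a)) (d(a) = -2/9 + 1/(9*(a + 3)) = -2/9 + 1/(9*(3 + a)))
A(z, Z) = -4/Z + Z/6 (A(z, Z) = -4/Z + Z*(⅙) = -4/Z + Z/6)
t(l) = 3*l²
t(A(3, d(o(4)))) - 1*(-2896) = 3*(-4*9*(3 + 4)/(-5 - 2*4) + ((-5 - 2*4)/(9*(3 + 4)))/6)² - 1*(-2896) = 3*(-4*63/(-5 - 8) + ((⅑)*(-5 - 8)/7)/6)² + 2896 = 3*(-4/((⅑)*(⅐)*(-13)) + ((⅑)*(⅐)*(-13))/6)² + 2896 = 3*(-4/(-13/63) + (⅙)*(-13/63))² + 2896 = 3*(-4*(-63/13) - 13/378)² + 2896 = 3*(252/13 - 13/378)² + 2896 = 3*(95087/4914)² + 2896 = 3*(9041537569/24147396) + 2896 = 9041537569/8049132 + 2896 = 32351823841/8049132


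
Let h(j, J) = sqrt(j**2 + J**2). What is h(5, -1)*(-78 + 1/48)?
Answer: -3743*sqrt(26)/48 ≈ -397.62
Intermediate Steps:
h(j, J) = sqrt(J**2 + j**2)
h(5, -1)*(-78 + 1/48) = sqrt((-1)**2 + 5**2)*(-78 + 1/48) = sqrt(1 + 25)*(-78 + 1/48) = sqrt(26)*(-3743/48) = -3743*sqrt(26)/48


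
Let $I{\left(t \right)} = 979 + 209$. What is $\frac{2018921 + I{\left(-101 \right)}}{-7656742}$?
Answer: $- \frac{2020109}{7656742} \approx -0.26383$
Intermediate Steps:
$I{\left(t \right)} = 1188$
$\frac{2018921 + I{\left(-101 \right)}}{-7656742} = \frac{2018921 + 1188}{-7656742} = 2020109 \left(- \frac{1}{7656742}\right) = - \frac{2020109}{7656742}$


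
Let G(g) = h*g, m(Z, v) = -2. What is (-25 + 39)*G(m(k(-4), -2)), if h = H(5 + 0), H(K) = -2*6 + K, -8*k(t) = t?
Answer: 196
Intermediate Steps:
k(t) = -t/8
H(K) = -12 + K
h = -7 (h = -12 + (5 + 0) = -12 + 5 = -7)
G(g) = -7*g
(-25 + 39)*G(m(k(-4), -2)) = (-25 + 39)*(-7*(-2)) = 14*14 = 196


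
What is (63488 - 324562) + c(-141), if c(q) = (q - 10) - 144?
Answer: -261369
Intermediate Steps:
c(q) = -154 + q (c(q) = (-10 + q) - 144 = -154 + q)
(63488 - 324562) + c(-141) = (63488 - 324562) + (-154 - 141) = -261074 - 295 = -261369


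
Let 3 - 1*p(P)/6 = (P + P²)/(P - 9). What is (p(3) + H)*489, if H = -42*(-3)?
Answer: 76284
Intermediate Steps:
H = 126
p(P) = 18 - 6*(P + P²)/(-9 + P) (p(P) = 18 - 6*(P + P²)/(P - 9) = 18 - 6*(P + P²)/(-9 + P))
(p(3) + H)*489 = (6*(-27 - 1*3² + 2*3)/(-9 + 3) + 126)*489 = (6*(-27 - 1*9 + 6)/(-6) + 126)*489 = (6*(-⅙)*(-27 - 9 + 6) + 126)*489 = (6*(-⅙)*(-30) + 126)*489 = (30 + 126)*489 = 156*489 = 76284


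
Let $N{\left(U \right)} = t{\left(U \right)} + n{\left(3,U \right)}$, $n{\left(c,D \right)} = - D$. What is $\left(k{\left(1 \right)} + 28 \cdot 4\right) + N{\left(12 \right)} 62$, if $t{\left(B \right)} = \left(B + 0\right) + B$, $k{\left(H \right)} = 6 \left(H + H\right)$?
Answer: $868$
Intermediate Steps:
$k{\left(H \right)} = 12 H$ ($k{\left(H \right)} = 6 \cdot 2 H = 12 H$)
$t{\left(B \right)} = 2 B$ ($t{\left(B \right)} = B + B = 2 B$)
$N{\left(U \right)} = U$ ($N{\left(U \right)} = 2 U - U = U$)
$\left(k{\left(1 \right)} + 28 \cdot 4\right) + N{\left(12 \right)} 62 = \left(12 \cdot 1 + 28 \cdot 4\right) + 12 \cdot 62 = \left(12 + 112\right) + 744 = 124 + 744 = 868$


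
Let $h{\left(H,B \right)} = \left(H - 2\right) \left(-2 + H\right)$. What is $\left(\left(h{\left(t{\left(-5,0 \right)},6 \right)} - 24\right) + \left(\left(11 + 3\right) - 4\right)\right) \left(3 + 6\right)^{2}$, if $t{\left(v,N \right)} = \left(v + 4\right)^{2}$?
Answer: $-1053$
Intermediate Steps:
$t{\left(v,N \right)} = \left(4 + v\right)^{2}$
$h{\left(H,B \right)} = \left(-2 + H\right)^{2}$ ($h{\left(H,B \right)} = \left(-2 + H\right) \left(-2 + H\right) = \left(-2 + H\right)^{2}$)
$\left(\left(h{\left(t{\left(-5,0 \right)},6 \right)} - 24\right) + \left(\left(11 + 3\right) - 4\right)\right) \left(3 + 6\right)^{2} = \left(\left(\left(-2 + \left(4 - 5\right)^{2}\right)^{2} - 24\right) + \left(\left(11 + 3\right) - 4\right)\right) \left(3 + 6\right)^{2} = \left(\left(\left(-2 + \left(-1\right)^{2}\right)^{2} - 24\right) + \left(14 - 4\right)\right) 9^{2} = \left(\left(\left(-2 + 1\right)^{2} - 24\right) + 10\right) 81 = \left(\left(\left(-1\right)^{2} - 24\right) + 10\right) 81 = \left(\left(1 - 24\right) + 10\right) 81 = \left(-23 + 10\right) 81 = \left(-13\right) 81 = -1053$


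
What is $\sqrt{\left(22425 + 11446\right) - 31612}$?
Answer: $3 \sqrt{251} \approx 47.529$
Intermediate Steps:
$\sqrt{\left(22425 + 11446\right) - 31612} = \sqrt{33871 - 31612} = \sqrt{2259} = 3 \sqrt{251}$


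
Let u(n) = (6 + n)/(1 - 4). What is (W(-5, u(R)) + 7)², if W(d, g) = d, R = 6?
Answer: 4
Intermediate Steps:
u(n) = -2 - n/3 (u(n) = (6 + n)/(-3) = (6 + n)*(-⅓) = -2 - n/3)
(W(-5, u(R)) + 7)² = (-5 + 7)² = 2² = 4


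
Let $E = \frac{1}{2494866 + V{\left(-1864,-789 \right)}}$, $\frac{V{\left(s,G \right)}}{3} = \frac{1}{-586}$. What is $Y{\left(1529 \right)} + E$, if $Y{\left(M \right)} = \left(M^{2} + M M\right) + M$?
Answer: $\frac{6838042599422389}{1461991473} \approx 4.6772 \cdot 10^{6}$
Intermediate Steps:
$Y{\left(M \right)} = M + 2 M^{2}$ ($Y{\left(M \right)} = \left(M^{2} + M^{2}\right) + M = 2 M^{2} + M = M + 2 M^{2}$)
$V{\left(s,G \right)} = - \frac{3}{586}$ ($V{\left(s,G \right)} = \frac{3}{-586} = 3 \left(- \frac{1}{586}\right) = - \frac{3}{586}$)
$E = \frac{586}{1461991473}$ ($E = \frac{1}{2494866 - \frac{3}{586}} = \frac{1}{\frac{1461991473}{586}} = \frac{586}{1461991473} \approx 4.0082 \cdot 10^{-7}$)
$Y{\left(1529 \right)} + E = 1529 \left(1 + 2 \cdot 1529\right) + \frac{586}{1461991473} = 1529 \left(1 + 3058\right) + \frac{586}{1461991473} = 1529 \cdot 3059 + \frac{586}{1461991473} = 4677211 + \frac{586}{1461991473} = \frac{6838042599422389}{1461991473}$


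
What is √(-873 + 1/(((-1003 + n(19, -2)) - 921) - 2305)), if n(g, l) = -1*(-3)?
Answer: I*√15590977574/4226 ≈ 29.547*I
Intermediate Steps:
n(g, l) = 3
√(-873 + 1/(((-1003 + n(19, -2)) - 921) - 2305)) = √(-873 + 1/(((-1003 + 3) - 921) - 2305)) = √(-873 + 1/((-1000 - 921) - 2305)) = √(-873 + 1/(-1921 - 2305)) = √(-873 + 1/(-4226)) = √(-873 - 1/4226) = √(-3689299/4226) = I*√15590977574/4226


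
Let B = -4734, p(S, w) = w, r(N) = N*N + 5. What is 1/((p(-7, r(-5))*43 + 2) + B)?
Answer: -1/3442 ≈ -0.00029053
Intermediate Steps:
r(N) = 5 + N² (r(N) = N² + 5 = 5 + N²)
1/((p(-7, r(-5))*43 + 2) + B) = 1/(((5 + (-5)²)*43 + 2) - 4734) = 1/(((5 + 25)*43 + 2) - 4734) = 1/((30*43 + 2) - 4734) = 1/((1290 + 2) - 4734) = 1/(1292 - 4734) = 1/(-3442) = -1/3442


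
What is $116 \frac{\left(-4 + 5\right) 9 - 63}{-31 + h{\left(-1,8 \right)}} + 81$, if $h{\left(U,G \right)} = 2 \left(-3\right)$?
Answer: $\frac{9261}{37} \approx 250.3$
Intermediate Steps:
$h{\left(U,G \right)} = -6$
$116 \frac{\left(-4 + 5\right) 9 - 63}{-31 + h{\left(-1,8 \right)}} + 81 = 116 \frac{\left(-4 + 5\right) 9 - 63}{-31 - 6} + 81 = 116 \frac{1 \cdot 9 - 63}{-37} + 81 = 116 \left(9 - 63\right) \left(- \frac{1}{37}\right) + 81 = 116 \left(\left(-54\right) \left(- \frac{1}{37}\right)\right) + 81 = 116 \cdot \frac{54}{37} + 81 = \frac{6264}{37} + 81 = \frac{9261}{37}$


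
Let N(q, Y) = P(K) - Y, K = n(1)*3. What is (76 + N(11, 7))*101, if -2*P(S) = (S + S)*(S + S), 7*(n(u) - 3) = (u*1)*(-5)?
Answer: -123927/49 ≈ -2529.1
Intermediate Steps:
n(u) = 3 - 5*u/7 (n(u) = 3 + ((u*1)*(-5))/7 = 3 + (u*(-5))/7 = 3 + (-5*u)/7 = 3 - 5*u/7)
K = 48/7 (K = (3 - 5/7*1)*3 = (3 - 5/7)*3 = (16/7)*3 = 48/7 ≈ 6.8571)
P(S) = -2*S² (P(S) = -(S + S)*(S + S)/2 = -2*S*2*S/2 = -2*S²)
N(q, Y) = -4608/49 - Y (N(q, Y) = -2*(48/7)² - Y = -2*2304/49 - Y = -4608/49 - Y)
(76 + N(11, 7))*101 = (76 + (-4608/49 - 1*7))*101 = (76 + (-4608/49 - 7))*101 = (76 - 4951/49)*101 = -1227/49*101 = -123927/49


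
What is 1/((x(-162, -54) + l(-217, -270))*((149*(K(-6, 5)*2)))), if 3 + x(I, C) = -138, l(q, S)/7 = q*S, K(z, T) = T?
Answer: 1/610883610 ≈ 1.6370e-9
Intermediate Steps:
l(q, S) = 7*S*q (l(q, S) = 7*(q*S) = 7*(S*q) = 7*S*q)
x(I, C) = -141 (x(I, C) = -3 - 138 = -141)
1/((x(-162, -54) + l(-217, -270))*((149*(K(-6, 5)*2)))) = 1/((-141 + 7*(-270)*(-217))*((149*(5*2)))) = 1/((-141 + 410130)*((149*10))) = 1/(409989*1490) = (1/409989)*(1/1490) = 1/610883610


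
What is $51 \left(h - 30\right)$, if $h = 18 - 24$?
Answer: $-1836$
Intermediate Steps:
$h = -6$
$51 \left(h - 30\right) = 51 \left(-6 - 30\right) = 51 \left(-36\right) = -1836$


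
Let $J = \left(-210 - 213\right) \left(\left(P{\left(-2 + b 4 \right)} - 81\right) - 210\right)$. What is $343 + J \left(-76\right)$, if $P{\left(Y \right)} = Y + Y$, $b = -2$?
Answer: $-9997685$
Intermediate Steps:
$P{\left(Y \right)} = 2 Y$
$J = 131553$ ($J = \left(-210 - 213\right) \left(\left(2 \left(-2 - 8\right) - 81\right) - 210\right) = - 423 \left(\left(2 \left(-2 - 8\right) - 81\right) - 210\right) = - 423 \left(\left(2 \left(-10\right) - 81\right) - 210\right) = - 423 \left(\left(-20 - 81\right) - 210\right) = - 423 \left(-101 - 210\right) = \left(-423\right) \left(-311\right) = 131553$)
$343 + J \left(-76\right) = 343 + 131553 \left(-76\right) = 343 - 9998028 = -9997685$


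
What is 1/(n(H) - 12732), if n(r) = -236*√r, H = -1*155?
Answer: I/(4*(-3183*I + 59*√155)) ≈ -7.4571e-5 + 1.7209e-5*I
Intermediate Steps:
H = -155
1/(n(H) - 12732) = 1/(-236*I*√155 - 12732) = 1/(-12732 - 236*I*√155)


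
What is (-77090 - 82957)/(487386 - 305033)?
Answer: -160047/182353 ≈ -0.87768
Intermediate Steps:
(-77090 - 82957)/(487386 - 305033) = -160047/182353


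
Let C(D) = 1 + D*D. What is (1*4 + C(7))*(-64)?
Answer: -3456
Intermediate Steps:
C(D) = 1 + D²
(1*4 + C(7))*(-64) = (1*4 + (1 + 7²))*(-64) = (4 + (1 + 49))*(-64) = (4 + 50)*(-64) = 54*(-64) = -3456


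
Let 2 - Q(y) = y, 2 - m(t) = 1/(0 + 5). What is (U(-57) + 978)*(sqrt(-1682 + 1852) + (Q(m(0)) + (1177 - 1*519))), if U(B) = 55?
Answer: 3399603/5 + 1033*sqrt(170) ≈ 6.9339e+5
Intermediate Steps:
m(t) = 9/5 (m(t) = 2 - 1/(0 + 5) = 2 - 1/5 = 9/5)
Q(y) = 2 - y
(U(-57) + 978)*(sqrt(-1682 + 1852) + (Q(m(0)) + (1177 - 1*519))) = (55 + 978)*(sqrt(-1682 + 1852) + ((2 - 1*9/5) + (1177 - 1*519))) = 1033*(sqrt(170) + ((2 - 9/5) + (1177 - 519))) = 1033*(sqrt(170) + (1/5 + 658)) = 1033*(sqrt(170) + 3291/5) = 1033*(3291/5 + sqrt(170)) = 3399603/5 + 1033*sqrt(170)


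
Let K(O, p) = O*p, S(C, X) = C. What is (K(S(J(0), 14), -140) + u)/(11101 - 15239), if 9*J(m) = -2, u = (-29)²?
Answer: -7849/37242 ≈ -0.21076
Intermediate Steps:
u = 841
J(m) = -2/9 (J(m) = (⅑)*(-2) = -2/9)
(K(S(J(0), 14), -140) + u)/(11101 - 15239) = (-2/9*(-140) + 841)/(11101 - 15239) = (280/9 + 841)/(-4138) = (7849/9)*(-1/4138) = -7849/37242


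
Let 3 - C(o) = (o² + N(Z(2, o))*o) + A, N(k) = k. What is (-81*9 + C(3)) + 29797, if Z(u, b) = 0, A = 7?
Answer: 29055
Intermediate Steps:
C(o) = -4 - o² (C(o) = 3 - ((o² + 0*o) + 7) = 3 - ((o² + 0) + 7) = 3 - (o² + 7) = 3 - (7 + o²) = 3 + (-7 - o²) = -4 - o²)
(-81*9 + C(3)) + 29797 = (-81*9 + (-4 - 1*3²)) + 29797 = (-729 + (-4 - 1*9)) + 29797 = (-729 + (-4 - 9)) + 29797 = (-729 - 13) + 29797 = -742 + 29797 = 29055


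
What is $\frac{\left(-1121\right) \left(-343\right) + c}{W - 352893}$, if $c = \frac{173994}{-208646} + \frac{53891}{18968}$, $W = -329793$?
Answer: $- \frac{84539777179521}{150099793859056} \approx -0.56322$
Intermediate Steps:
$c = \frac{3971911697}{1978798664}$ ($c = 173994 \left(- \frac{1}{208646}\right) + 53891 \cdot \frac{1}{18968} = - \frac{86997}{104323} + \frac{53891}{18968} = \frac{3971911697}{1978798664} \approx 2.0072$)
$\frac{\left(-1121\right) \left(-343\right) + c}{W - 352893} = \frac{\left(-1121\right) \left(-343\right) + \frac{3971911697}{1978798664}}{-329793 - 352893} = \frac{384503 + \frac{3971911697}{1978798664}}{-682686} = \frac{760857994615689}{1978798664} \left(- \frac{1}{682686}\right) = - \frac{84539777179521}{150099793859056}$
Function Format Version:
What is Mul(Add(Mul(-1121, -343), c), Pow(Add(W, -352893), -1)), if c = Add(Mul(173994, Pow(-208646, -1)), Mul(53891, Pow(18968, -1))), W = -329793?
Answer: Rational(-84539777179521, 150099793859056) ≈ -0.56322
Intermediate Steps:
c = Rational(3971911697, 1978798664) (c = Add(Mul(173994, Rational(-1, 208646)), Mul(53891, Rational(1, 18968))) = Add(Rational(-86997, 104323), Rational(53891, 18968)) = Rational(3971911697, 1978798664) ≈ 2.0072)
Mul(Add(Mul(-1121, -343), c), Pow(Add(W, -352893), -1)) = Mul(Add(Mul(-1121, -343), Rational(3971911697, 1978798664)), Pow(Add(-329793, -352893), -1)) = Mul(Add(384503, Rational(3971911697, 1978798664)), Pow(-682686, -1)) = Mul(Rational(760857994615689, 1978798664), Rational(-1, 682686)) = Rational(-84539777179521, 150099793859056)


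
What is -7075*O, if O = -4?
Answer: 28300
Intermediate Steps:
-7075*O = -7075*(-4) = 28300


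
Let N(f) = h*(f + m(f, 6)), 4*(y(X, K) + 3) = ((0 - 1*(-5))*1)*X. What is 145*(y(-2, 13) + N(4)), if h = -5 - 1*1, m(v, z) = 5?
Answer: -17255/2 ≈ -8627.5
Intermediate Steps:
h = -6 (h = -5 - 1 = -6)
y(X, K) = -3 + 5*X/4 (y(X, K) = -3 + (((0 - 1*(-5))*1)*X)/4 = -3 + (((0 + 5)*1)*X)/4 = -3 + ((5*1)*X)/4 = -3 + (5*X)/4 = -3 + 5*X/4)
N(f) = -30 - 6*f (N(f) = -6*(f + 5) = -6*(5 + f) = -30 - 6*f)
145*(y(-2, 13) + N(4)) = 145*((-3 + (5/4)*(-2)) + (-30 - 6*4)) = 145*((-3 - 5/2) + (-30 - 24)) = 145*(-11/2 - 54) = 145*(-119/2) = -17255/2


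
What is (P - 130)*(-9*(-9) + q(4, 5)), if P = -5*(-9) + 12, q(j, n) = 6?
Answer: -6351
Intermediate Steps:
P = 57 (P = 45 + 12 = 57)
(P - 130)*(-9*(-9) + q(4, 5)) = (57 - 130)*(-9*(-9) + 6) = -73*(81 + 6) = -73*87 = -6351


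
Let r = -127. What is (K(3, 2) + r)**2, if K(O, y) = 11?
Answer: 13456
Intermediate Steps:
(K(3, 2) + r)**2 = (11 - 127)**2 = (-116)**2 = 13456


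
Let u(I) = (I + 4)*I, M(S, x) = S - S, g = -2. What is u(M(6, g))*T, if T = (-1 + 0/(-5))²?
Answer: 0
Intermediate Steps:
M(S, x) = 0
T = 1 (T = (-1 + 0*(-⅕))² = (-1 + 0)² = (-1)² = 1)
u(I) = I*(4 + I) (u(I) = (4 + I)*I = I*(4 + I))
u(M(6, g))*T = (0*(4 + 0))*1 = (0*4)*1 = 0*1 = 0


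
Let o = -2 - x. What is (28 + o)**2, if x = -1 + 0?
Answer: 729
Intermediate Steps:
x = -1
o = -1 (o = -2 - 1*(-1) = -2 + 1 = -1)
(28 + o)**2 = (28 - 1)**2 = 27**2 = 729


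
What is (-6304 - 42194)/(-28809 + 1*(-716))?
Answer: 48498/29525 ≈ 1.6426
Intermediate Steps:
(-6304 - 42194)/(-28809 + 1*(-716)) = -48498/(-28809 - 716) = -48498/(-29525) = -48498*(-1/29525) = 48498/29525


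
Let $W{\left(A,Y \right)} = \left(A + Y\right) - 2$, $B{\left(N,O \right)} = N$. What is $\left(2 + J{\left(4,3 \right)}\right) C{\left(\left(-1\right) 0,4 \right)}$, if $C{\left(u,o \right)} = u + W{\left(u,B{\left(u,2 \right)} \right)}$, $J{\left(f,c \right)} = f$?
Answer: $-12$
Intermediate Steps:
$W{\left(A,Y \right)} = -2 + A + Y$
$C{\left(u,o \right)} = -2 + 3 u$ ($C{\left(u,o \right)} = u + \left(-2 + u + u\right) = u + \left(-2 + 2 u\right) = -2 + 3 u$)
$\left(2 + J{\left(4,3 \right)}\right) C{\left(\left(-1\right) 0,4 \right)} = \left(2 + 4\right) \left(-2 + 3 \left(\left(-1\right) 0\right)\right) = 6 \left(-2 + 3 \cdot 0\right) = 6 \left(-2 + 0\right) = 6 \left(-2\right) = -12$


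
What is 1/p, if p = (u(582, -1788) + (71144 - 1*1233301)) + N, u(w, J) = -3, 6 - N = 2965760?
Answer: -1/4127914 ≈ -2.4225e-7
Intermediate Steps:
N = -2965754 (N = 6 - 1*2965760 = 6 - 2965760 = -2965754)
p = -4127914 (p = (-3 + (71144 - 1*1233301)) - 2965754 = (-3 + (71144 - 1233301)) - 2965754 = (-3 - 1162157) - 2965754 = -1162160 - 2965754 = -4127914)
1/p = 1/(-4127914) = -1/4127914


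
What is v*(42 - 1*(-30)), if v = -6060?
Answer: -436320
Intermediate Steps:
v*(42 - 1*(-30)) = -6060*(42 - 1*(-30)) = -6060*(42 + 30) = -6060*72 = -436320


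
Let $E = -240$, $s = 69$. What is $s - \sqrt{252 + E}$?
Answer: $69 - 2 \sqrt{3} \approx 65.536$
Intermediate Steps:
$s - \sqrt{252 + E} = 69 - \sqrt{252 - 240} = 69 - \sqrt{12} = 69 - 2 \sqrt{3}$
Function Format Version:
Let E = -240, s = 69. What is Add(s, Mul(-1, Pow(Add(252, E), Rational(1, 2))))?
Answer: Add(69, Mul(-2, Pow(3, Rational(1, 2)))) ≈ 65.536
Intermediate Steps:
Add(s, Mul(-1, Pow(Add(252, E), Rational(1, 2)))) = Add(69, Mul(-1, Pow(Add(252, -240), Rational(1, 2)))) = Add(69, Mul(-1, Pow(12, Rational(1, 2)))) = Add(69, Mul(-1, Mul(2, Pow(3, Rational(1, 2))))) = Add(69, Mul(-2, Pow(3, Rational(1, 2))))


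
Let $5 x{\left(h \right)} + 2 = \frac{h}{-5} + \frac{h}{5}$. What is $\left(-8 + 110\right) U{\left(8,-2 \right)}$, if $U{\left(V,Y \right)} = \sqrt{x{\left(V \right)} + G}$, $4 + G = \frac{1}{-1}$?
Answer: $\frac{306 i \sqrt{15}}{5} \approx 237.03 i$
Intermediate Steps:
$G = -5$ ($G = -4 + \frac{1}{-1} = -4 - 1 = -5$)
$x{\left(h \right)} = - \frac{2}{5}$ ($x{\left(h \right)} = - \frac{2}{5} + \frac{\frac{h}{-5} + \frac{h}{5}}{5} = - \frac{2}{5} + \frac{h \left(- \frac{1}{5}\right) + h \frac{1}{5}}{5} = - \frac{2}{5} + \frac{- \frac{h}{5} + \frac{h}{5}}{5} = - \frac{2}{5} + \frac{1}{5} \cdot 0 = - \frac{2}{5} + 0 = - \frac{2}{5}$)
$U{\left(V,Y \right)} = \frac{3 i \sqrt{15}}{5}$ ($U{\left(V,Y \right)} = \sqrt{- \frac{2}{5} - 5} = \sqrt{- \frac{27}{5}} = \frac{3 i \sqrt{15}}{5}$)
$\left(-8 + 110\right) U{\left(8,-2 \right)} = \left(-8 + 110\right) \frac{3 i \sqrt{15}}{5} = 102 \frac{3 i \sqrt{15}}{5} = \frac{306 i \sqrt{15}}{5}$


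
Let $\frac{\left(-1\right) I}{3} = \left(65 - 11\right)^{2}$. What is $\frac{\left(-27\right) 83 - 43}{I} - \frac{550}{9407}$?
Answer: $\frac{4168547}{20573109} \approx 0.20262$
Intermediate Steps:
$I = -8748$ ($I = - 3 \left(65 - 11\right)^{2} = - 3 \cdot 54^{2} = \left(-3\right) 2916 = -8748$)
$\frac{\left(-27\right) 83 - 43}{I} - \frac{550}{9407} = \frac{\left(-27\right) 83 - 43}{-8748} - \frac{550}{9407} = \left(-2241 - 43\right) \left(- \frac{1}{8748}\right) - \frac{550}{9407} = \left(-2284\right) \left(- \frac{1}{8748}\right) - \frac{550}{9407} = \frac{571}{2187} - \frac{550}{9407} = \frac{4168547}{20573109}$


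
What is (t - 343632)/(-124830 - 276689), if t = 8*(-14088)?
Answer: 456336/401519 ≈ 1.1365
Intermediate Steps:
t = -112704
(t - 343632)/(-124830 - 276689) = (-112704 - 343632)/(-124830 - 276689) = -456336/(-401519) = -456336*(-1/401519) = 456336/401519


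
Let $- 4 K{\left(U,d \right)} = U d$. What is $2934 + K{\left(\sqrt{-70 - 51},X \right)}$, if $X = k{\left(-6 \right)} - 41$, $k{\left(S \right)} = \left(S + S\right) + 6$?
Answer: $2934 + \frac{517 i}{4} \approx 2934.0 + 129.25 i$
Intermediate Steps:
$k{\left(S \right)} = 6 + 2 S$ ($k{\left(S \right)} = 2 S + 6 = 6 + 2 S$)
$X = -47$ ($X = \left(6 + 2 \left(-6\right)\right) - 41 = \left(6 - 12\right) - 41 = -6 - 41 = -47$)
$K{\left(U,d \right)} = - \frac{U d}{4}$
$2934 + K{\left(\sqrt{-70 - 51},X \right)} = 2934 - \frac{1}{4} \sqrt{-70 - 51} \left(-47\right) = 2934 - \frac{1}{4} \sqrt{-121} \left(-47\right) = 2934 - \frac{1}{4} \cdot 11 i \left(-47\right) = 2934 + \frac{517 i}{4}$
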